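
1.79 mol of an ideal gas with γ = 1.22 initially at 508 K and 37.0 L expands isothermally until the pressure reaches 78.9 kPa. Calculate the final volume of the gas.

95.8 L

P₁ = nRT₁/V₁ = 1.79×8.314×508/37.0 = 204 kPa.
Isothermal: T stays 508 K; PV = const ⇒ V₂ = 95.8 L, P₂ = 78.9 kPa.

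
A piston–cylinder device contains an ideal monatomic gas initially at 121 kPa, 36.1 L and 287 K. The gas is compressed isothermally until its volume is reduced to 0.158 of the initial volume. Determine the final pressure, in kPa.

766 kPa

Isothermal: T stays 287 K; PV = const ⇒ V₂ = 5.70 L, P₂ = 766 kPa.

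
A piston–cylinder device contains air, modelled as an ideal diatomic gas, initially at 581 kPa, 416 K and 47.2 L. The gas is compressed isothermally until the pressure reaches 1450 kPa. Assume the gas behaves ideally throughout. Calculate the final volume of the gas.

18.9 L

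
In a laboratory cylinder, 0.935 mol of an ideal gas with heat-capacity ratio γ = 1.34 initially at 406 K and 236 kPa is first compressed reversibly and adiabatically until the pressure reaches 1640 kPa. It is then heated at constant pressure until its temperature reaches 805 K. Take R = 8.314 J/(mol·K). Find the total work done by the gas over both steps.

V₁ = nRT₁/P₁ = 0.935×8.314×406/236 = 13.4 L.
Step 1 — Adiabatic: T₂/T₁ = (P₂/P₁)^((γ−1)/γ) ⇒ T₂ = 406×(6.95)^0.254 = 664 K; V₂ = 3.15 L.
ΔU = nCvΔT = 0.935×24.5×(664−406) = 5900 J.
Q = 0 for an adiabatic process, so W = −ΔU = -5900 J.
State after step 1: P = 1640 kPa, V = 3.15 L, T = 664 K.
Step 2 — Isobaric: P stays 1640 kPa; V/T = const ⇒ T₂ = 805 K, V₂ = 3.82 L.
W = PΔV = 1640×(3.82−3.15) kPa·L = 1100 J.
ΔU = nCvΔT = 0.935×24.5×(805−664) = 3220 J.
Q = ΔU + W = nCpΔT = 4320 J.
Net over both steps: W = -4800 J, Q = 4320 J, ΔU = 9120 J.

-4800 J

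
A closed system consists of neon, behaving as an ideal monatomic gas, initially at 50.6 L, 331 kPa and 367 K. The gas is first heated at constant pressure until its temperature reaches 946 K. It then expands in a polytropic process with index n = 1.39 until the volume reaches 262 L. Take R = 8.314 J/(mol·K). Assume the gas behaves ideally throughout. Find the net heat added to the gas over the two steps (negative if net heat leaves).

n = P₁V₁/(RT₁) = 331×50.6/(8.314×367) = 5.49 mol.
Step 1 — Isobaric: P stays 331 kPa; V/T = const ⇒ T₂ = 946 K, V₂ = 130 L.
W = PΔV = 331×(130−50.6) kPa·L = 26400 J.
ΔU = nCvΔT = 5.49×12.5×(946−367) = 39600 J.
Q = ΔU + W = nCpΔT = 66100 J.
State after step 1: P = 331 kPa, V = 130 L, T = 946 K.
Step 2 — Polytropic n=1.39: T₂ = T₁(V₁/V₂)^(n−1) = 946×(0.498)^0.39 = 721 K; P₂ = P₁(V₁/V₂)^n = 126 kPa.
W = (P₁V₁−P₂V₂)/(n−1) = (331×130−126×262)/0.39 = 26400 J.
ΔU = nCvΔT = 5.49×12.5×(721−946) = -15400 J.
Q = ΔU + W = 10900 J.
Net over both steps: W = 52800 J, Q = 77000 J, ΔU = 24200 J.

77000 J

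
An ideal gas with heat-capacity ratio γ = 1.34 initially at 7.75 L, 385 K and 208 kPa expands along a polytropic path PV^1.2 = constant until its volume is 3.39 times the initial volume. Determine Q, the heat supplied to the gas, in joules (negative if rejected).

719 J

n = P₁V₁/(RT₁) = 208×7.75/(8.314×385) = 0.504 mol.
Polytropic n=1.2: T₂ = T₁(V₁/V₂)^(n−1) = 385×(0.295)^0.20 = 302 K; P₂ = P₁(V₁/V₂)^n = 48.1 kPa.
W = (P₁V₁−P₂V₂)/(n−1) = (208×7.75−48.1×26.3)/0.20 = 1750 J.
ΔU = nCvΔT = 0.504×24.5×(302−385) = -1030 J.
Q = ΔU + W = 719 J.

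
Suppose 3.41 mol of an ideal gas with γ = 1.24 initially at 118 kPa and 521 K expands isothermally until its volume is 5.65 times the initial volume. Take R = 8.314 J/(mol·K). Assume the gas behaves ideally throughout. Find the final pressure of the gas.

V₁ = nRT₁/P₁ = 3.41×8.314×521/118 = 125 L.
Isothermal: T stays 521 K; PV = const ⇒ V₂ = 707 L, P₂ = 20.9 kPa.

20.9 kPa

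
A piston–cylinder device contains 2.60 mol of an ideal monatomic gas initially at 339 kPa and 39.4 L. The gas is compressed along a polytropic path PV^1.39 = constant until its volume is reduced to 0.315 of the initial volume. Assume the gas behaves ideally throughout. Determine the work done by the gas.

-19500 J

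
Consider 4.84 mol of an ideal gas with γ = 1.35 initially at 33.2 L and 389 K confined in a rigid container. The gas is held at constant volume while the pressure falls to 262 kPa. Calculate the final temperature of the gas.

216 K

P₁ = nRT₁/V₁ = 4.84×8.314×389/33.2 = 471 kPa.
Isochoric: V stays 33.2 L; P/T = const ⇒ T₂ = 216 K, P₂ = 262 kPa.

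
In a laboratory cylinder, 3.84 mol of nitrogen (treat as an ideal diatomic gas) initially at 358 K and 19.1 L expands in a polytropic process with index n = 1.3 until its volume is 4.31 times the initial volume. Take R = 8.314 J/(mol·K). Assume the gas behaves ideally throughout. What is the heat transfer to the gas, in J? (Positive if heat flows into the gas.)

3380 J

P₁ = nRT₁/V₁ = 3.84×8.314×358/19.1 = 598 kPa.
Polytropic n=1.3: T₂ = T₁(V₁/V₂)^(n−1) = 358×(0.232)^0.30 = 231 K; P₂ = P₁(V₁/V₂)^n = 89.6 kPa.
W = (P₁V₁−P₂V₂)/(n−1) = (598×19.1−89.6×82.3)/0.30 = 13500 J.
ΔU = nCvΔT = 3.84×20.8×(231−358) = -10100 J.
Q = ΔU + W = 3380 J.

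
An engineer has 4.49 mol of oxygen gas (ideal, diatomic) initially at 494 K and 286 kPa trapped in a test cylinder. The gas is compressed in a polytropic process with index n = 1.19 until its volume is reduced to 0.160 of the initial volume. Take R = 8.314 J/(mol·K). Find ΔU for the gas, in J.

19200 J

V₁ = nRT₁/P₁ = 4.49×8.314×494/286 = 64.5 L.
Polytropic n=1.19: T₂ = T₁(V₁/V₂)^(n−1) = 494×(6.25)^0.19 = 700 K; P₂ = P₁(V₁/V₂)^n = 2530 kPa.
For an ideal gas ΔU = nCvΔT with Cv = (5/2)R = 20.8 J/(mol·K).
ΔU = 4.49×20.8×(700−494) = 19200 J.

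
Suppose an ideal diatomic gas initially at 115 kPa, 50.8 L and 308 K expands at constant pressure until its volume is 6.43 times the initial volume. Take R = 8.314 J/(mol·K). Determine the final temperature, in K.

1980 K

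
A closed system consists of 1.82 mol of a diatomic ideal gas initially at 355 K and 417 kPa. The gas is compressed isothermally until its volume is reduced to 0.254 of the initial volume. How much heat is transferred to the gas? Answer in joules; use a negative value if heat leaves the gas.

-7360 J

V₁ = nRT₁/P₁ = 1.82×8.314×355/417 = 12.9 L.
Isothermal: T stays 355 K; PV = const ⇒ V₂ = 3.27 L, P₂ = 1640 kPa.
ΔU = 0 (ideal gas, T constant).
W = nRT ln(V₂/V₁) = 1.82×8.314×355×ln(0.254) = -7360 J.
Q = ΔU + W = -7360 J.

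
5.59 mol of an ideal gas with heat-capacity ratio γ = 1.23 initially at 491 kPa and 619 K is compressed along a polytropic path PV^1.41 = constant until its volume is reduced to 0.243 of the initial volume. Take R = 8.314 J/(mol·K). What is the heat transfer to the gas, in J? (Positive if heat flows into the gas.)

43200 J

V₁ = nRT₁/P₁ = 5.59×8.314×619/491 = 58.6 L.
Polytropic n=1.41: T₂ = T₁(V₁/V₂)^(n−1) = 619×(4.12)^0.41 = 1110 K; P₂ = P₁(V₁/V₂)^n = 3610 kPa.
W = (P₁V₁−P₂V₂)/(n−1) = (491×58.6−3610×14.2)/0.41 = -55200 J.
ΔU = nCvΔT = 5.59×36.1×(1110−619) = 98300 J.
Q = ΔU + W = 43200 J.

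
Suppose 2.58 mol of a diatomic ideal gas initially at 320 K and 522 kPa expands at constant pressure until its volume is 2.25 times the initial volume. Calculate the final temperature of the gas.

720 K

V₁ = nRT₁/P₁ = 2.58×8.314×320/522 = 13.1 L.
Isobaric: P stays 522 kPa; V/T = const ⇒ T₂ = 720 K, V₂ = 29.6 L.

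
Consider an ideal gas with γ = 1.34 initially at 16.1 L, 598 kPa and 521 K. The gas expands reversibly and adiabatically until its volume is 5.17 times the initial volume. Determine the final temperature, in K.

298 K

Adiabatic: TV^(γ−1) = const ⇒ T₂ = 521×(0.193)^0.340 = 298 K; PV^γ = const ⇒ P₂ = 66.2 kPa.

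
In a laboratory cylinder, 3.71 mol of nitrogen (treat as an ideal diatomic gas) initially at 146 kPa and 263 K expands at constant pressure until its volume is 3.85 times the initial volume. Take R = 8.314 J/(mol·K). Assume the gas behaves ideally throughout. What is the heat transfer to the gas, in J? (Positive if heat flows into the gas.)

80900 J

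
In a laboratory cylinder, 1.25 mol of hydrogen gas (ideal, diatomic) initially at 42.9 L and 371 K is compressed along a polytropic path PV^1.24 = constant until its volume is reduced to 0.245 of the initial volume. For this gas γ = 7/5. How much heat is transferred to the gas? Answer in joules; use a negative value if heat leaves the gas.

P₁ = nRT₁/V₁ = 1.25×8.314×371/42.9 = 89.9 kPa.
Polytropic n=1.24: T₂ = T₁(V₁/V₂)^(n−1) = 371×(4.08)^0.24 = 520 K; P₂ = P₁(V₁/V₂)^n = 514 kPa.
W = (P₁V₁−P₂V₂)/(n−1) = (89.9×42.9−514×10.5)/0.24 = -6450 J.
ΔU = nCvΔT = 1.25×20.8×(520−371) = 3870 J.
Q = ΔU + W = -2580 J.

-2580 J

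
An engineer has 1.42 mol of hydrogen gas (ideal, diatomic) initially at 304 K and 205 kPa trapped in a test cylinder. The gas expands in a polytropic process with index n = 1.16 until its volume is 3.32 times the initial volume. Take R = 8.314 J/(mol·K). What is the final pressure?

V₁ = nRT₁/P₁ = 1.42×8.314×304/205 = 17.5 L.
Polytropic n=1.16: T₂ = T₁(V₁/V₂)^(n−1) = 304×(0.301)^0.16 = 251 K; P₂ = P₁(V₁/V₂)^n = 51.0 kPa.

51.0 kPa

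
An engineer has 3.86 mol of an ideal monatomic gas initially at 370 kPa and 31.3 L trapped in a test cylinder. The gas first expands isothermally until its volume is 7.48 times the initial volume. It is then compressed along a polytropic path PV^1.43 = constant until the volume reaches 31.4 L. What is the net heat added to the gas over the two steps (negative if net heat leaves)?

T₁ = P₁V₁/(nR) = 370×31.3/(3.86×8.314) = 361 K.
Step 1 — Isothermal: T stays 361 K; PV = const ⇒ V₂ = 234 L, P₂ = 49.5 kPa.
ΔU = 0 (ideal gas, T constant).
W = nRT ln(V₂/V₁) = 3.86×8.314×361×ln(7.48) = 23300 J.
Q = ΔU + W = 23300 J.
State after step 1: P = 49.5 kPa, V = 234 L, T = 361 K.
Step 2 — Polytropic n=1.43: T₂ = T₁(V₁/V₂)^(n−1) = 361×(7.46)^0.43 = 856 K; P₂ = P₁(V₁/V₂)^n = 875 kPa.
W = (P₁V₁−P₂V₂)/(n−1) = (49.5×234−875×31.4)/0.43 = -37000 J.
ΔU = nCvΔT = 3.86×12.5×(856−361) = 23800 J.
Q = ΔU + W = -13100 J.
Net over both steps: W = -13700 J, Q = 10200 J, ΔU = 23800 J.

10200 J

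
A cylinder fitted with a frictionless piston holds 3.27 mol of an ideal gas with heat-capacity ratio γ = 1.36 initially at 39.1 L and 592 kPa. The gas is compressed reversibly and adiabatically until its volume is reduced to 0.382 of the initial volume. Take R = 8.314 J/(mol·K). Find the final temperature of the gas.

T₁ = P₁V₁/(nR) = 592×39.1/(3.27×8.314) = 851 K.
Adiabatic: TV^(γ−1) = const ⇒ T₂ = 851×(2.62)^0.360 = 1200 K; PV^γ = const ⇒ P₂ = 2190 kPa.

1200 K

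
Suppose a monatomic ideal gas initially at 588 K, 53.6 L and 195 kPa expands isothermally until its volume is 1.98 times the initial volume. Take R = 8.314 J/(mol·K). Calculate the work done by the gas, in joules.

7140 J

n = P₁V₁/(RT₁) = 195×53.6/(8.314×588) = 2.14 mol.
Isothermal: T stays 588 K; PV = const ⇒ V₂ = 106 L, P₂ = 98.5 kPa.
W = nRT ln(V₂/V₁) = 2.14×8.314×588×ln(1.98) = 7140 J.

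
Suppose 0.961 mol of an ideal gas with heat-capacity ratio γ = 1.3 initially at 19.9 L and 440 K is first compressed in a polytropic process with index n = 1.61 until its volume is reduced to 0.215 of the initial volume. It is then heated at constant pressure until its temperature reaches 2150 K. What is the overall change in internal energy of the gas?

45500 J

P₁ = nRT₁/V₁ = 0.961×8.314×440/19.9 = 177 kPa.
Step 1 — Polytropic n=1.61: T₂ = T₁(V₁/V₂)^(n−1) = 440×(4.65)^0.61 = 1120 K; P₂ = P₁(V₁/V₂)^n = 2100 kPa.
W = (P₁V₁−P₂V₂)/(n−1) = (177×19.9−2100×4.28)/0.61 = -8960 J.
ΔU = nCvΔT = 0.961×27.7×(1120−440) = 18200 J.
Q = ΔU + W = 9250 J.
State after step 1: P = 2100 kPa, V = 4.28 L, T = 1120 K.
Step 2 — Isobaric: P stays 2100 kPa; V/T = const ⇒ T₂ = 2150 K, V₂ = 8.19 L.
W = PΔV = 2100×(8.19−4.28) kPa·L = 8200 J.
ΔU = nCvΔT = 0.961×27.7×(2150−1120) = 27300 J.
Q = ΔU + W = nCpΔT = 35500 J.
Net over both steps: W = -756 J, Q = 44800 J, ΔU = 45500 J.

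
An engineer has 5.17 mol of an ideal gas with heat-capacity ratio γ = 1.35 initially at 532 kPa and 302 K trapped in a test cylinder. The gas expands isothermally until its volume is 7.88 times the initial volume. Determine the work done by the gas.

26800 J

V₁ = nRT₁/P₁ = 5.17×8.314×302/532 = 24.4 L.
Isothermal: T stays 302 K; PV = const ⇒ V₂ = 192 L, P₂ = 67.5 kPa.
W = nRT ln(V₂/V₁) = 5.17×8.314×302×ln(7.88) = 26800 J.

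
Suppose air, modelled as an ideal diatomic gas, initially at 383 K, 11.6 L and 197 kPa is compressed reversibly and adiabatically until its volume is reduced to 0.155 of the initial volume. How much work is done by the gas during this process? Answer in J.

-6330 J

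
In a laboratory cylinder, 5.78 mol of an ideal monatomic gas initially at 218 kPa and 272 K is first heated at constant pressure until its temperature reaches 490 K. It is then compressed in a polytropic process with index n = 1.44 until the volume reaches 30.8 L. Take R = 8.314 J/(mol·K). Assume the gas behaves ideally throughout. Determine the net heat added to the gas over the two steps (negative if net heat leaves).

12800 J

V₁ = nRT₁/P₁ = 5.78×8.314×272/218 = 60.0 L.
Step 1 — Isobaric: P stays 218 kPa; V/T = const ⇒ T₂ = 490 K, V₂ = 108 L.
W = PΔV = 218×(108−60.0) kPa·L = 10500 J.
ΔU = nCvΔT = 5.78×12.5×(490−272) = 15700 J.
Q = ΔU + W = nCpΔT = 26200 J.
State after step 1: P = 218 kPa, V = 108 L, T = 490 K.
Step 2 — Polytropic n=1.44: T₂ = T₁(V₁/V₂)^(n−1) = 490×(3.51)^0.44 = 851 K; P₂ = P₁(V₁/V₂)^n = 1330 kPa.
W = (P₁V₁−P₂V₂)/(n−1) = (218×108−1330×30.8)/0.44 = -39400 J.
ΔU = nCvΔT = 5.78×12.5×(851−490) = 26000 J.
Q = ΔU + W = -13400 J.
Net over both steps: W = -29000 J, Q = 12800 J, ΔU = 41700 J.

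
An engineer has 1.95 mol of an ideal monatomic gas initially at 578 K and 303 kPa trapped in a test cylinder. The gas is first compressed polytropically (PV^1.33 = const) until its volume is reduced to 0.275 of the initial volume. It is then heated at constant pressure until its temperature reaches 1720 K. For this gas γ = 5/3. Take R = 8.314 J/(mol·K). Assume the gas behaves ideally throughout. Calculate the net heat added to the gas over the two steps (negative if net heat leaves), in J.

V₁ = nRT₁/P₁ = 1.95×8.314×578/303 = 30.9 L.
Step 1 — Polytropic n=1.33: T₂ = T₁(V₁/V₂)^(n−1) = 578×(3.64)^0.33 = 885 K; P₂ = P₁(V₁/V₂)^n = 1690 kPa.
W = (P₁V₁−P₂V₂)/(n−1) = (303×30.9−1690×8.50)/0.33 = -15100 J.
ΔU = nCvΔT = 1.95×12.5×(885−578) = 7470 J.
Q = ΔU + W = -7620 J.
State after step 1: P = 1690 kPa, V = 8.50 L, T = 885 K.
Step 2 — Isobaric: P stays 1690 kPa; V/T = const ⇒ T₂ = 1720 K, V₂ = 16.5 L.
W = PΔV = 1690×(16.5−8.50) kPa·L = 13500 J.
ΔU = nCvΔT = 1.95×12.5×(1720−885) = 20300 J.
Q = ΔU + W = nCpΔT = 33800 J.
Net over both steps: W = -1550 J, Q = 26200 J, ΔU = 27800 J.

26200 J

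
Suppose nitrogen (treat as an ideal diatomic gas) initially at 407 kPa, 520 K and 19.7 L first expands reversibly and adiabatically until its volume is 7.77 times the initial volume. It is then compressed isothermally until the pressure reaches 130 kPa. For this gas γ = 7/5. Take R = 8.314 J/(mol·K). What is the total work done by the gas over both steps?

5110 J

n = P₁V₁/(RT₁) = 407×19.7/(8.314×520) = 1.85 mol.
Step 1 — Adiabatic: TV^(γ−1) = const ⇒ T₂ = 520×(0.129)^0.400 = 229 K; PV^γ = const ⇒ P₂ = 23.1 kPa.
ΔU = nCvΔT = 1.85×20.8×(229−520) = -11200 J.
Q = 0 for an adiabatic process, so W = −ΔU = 11200 J.
State after step 1: P = 23.1 kPa, V = 153 L, T = 229 K.
Step 2 — Isothermal: T stays 229 K; PV = const ⇒ V₂ = 27.2 L, P₂ = 130 kPa.
ΔU = 0 (ideal gas, T constant).
W = nRT ln(V₂/V₁) = 1.85×8.314×229×ln(0.177) = -6110 J.
Q = ΔU + W = -6110 J.
Net over both steps: W = 5110 J, Q = -6110 J, ΔU = -11200 J.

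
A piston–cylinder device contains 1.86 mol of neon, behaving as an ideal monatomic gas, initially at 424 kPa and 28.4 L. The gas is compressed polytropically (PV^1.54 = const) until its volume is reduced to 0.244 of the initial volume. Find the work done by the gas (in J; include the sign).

-25500 J

T₁ = P₁V₁/(nR) = 424×28.4/(1.86×8.314) = 779 K.
Polytropic n=1.54: T₂ = T₁(V₁/V₂)^(n−1) = 779×(4.10)^0.54 = 1670 K; P₂ = P₁(V₁/V₂)^n = 3720 kPa.
W = (P₁V₁−P₂V₂)/(n−1) = (424×28.4−3720×6.93)/0.54 = -25500 J.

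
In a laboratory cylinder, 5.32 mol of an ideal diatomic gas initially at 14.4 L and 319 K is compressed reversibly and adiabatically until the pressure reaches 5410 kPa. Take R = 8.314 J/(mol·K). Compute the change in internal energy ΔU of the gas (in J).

22200 J

P₁ = nRT₁/V₁ = 5.32×8.314×319/14.4 = 980 kPa.
Adiabatic: T₂/T₁ = (P₂/P₁)^((γ−1)/γ) ⇒ T₂ = 319×(5.52)^0.286 = 520 K; V₂ = 4.25 L.
For an ideal gas ΔU = nCvΔT with Cv = (5/2)R = 20.8 J/(mol·K).
ΔU = 5.32×20.8×(520−319) = 22200 J.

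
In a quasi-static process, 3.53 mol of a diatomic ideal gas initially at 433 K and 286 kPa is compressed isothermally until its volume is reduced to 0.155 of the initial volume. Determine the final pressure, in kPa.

1850 kPa

V₁ = nRT₁/P₁ = 3.53×8.314×433/286 = 44.4 L.
Isothermal: T stays 433 K; PV = const ⇒ V₂ = 6.89 L, P₂ = 1850 kPa.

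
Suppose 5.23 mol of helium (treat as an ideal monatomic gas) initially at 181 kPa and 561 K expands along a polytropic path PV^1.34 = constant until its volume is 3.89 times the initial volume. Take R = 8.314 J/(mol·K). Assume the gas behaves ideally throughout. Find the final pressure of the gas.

V₁ = nRT₁/P₁ = 5.23×8.314×561/181 = 135 L.
Polytropic n=1.34: T₂ = T₁(V₁/V₂)^(n−1) = 561×(0.257)^0.34 = 353 K; P₂ = P₁(V₁/V₂)^n = 29.3 kPa.

29.3 kPa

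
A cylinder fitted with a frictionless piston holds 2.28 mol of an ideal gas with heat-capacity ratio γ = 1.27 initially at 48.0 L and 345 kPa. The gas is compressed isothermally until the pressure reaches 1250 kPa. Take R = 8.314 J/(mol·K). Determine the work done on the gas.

21300 J

T₁ = P₁V₁/(nR) = 345×48.0/(2.28×8.314) = 874 K.
Isothermal: T stays 874 K; PV = const ⇒ V₂ = 13.2 L, P₂ = 1250 kPa.
W = nRT ln(V₂/V₁) = 2.28×8.314×874×ln(0.276) = -21300 J.
Work done on the gas = −W_by = 21300 J.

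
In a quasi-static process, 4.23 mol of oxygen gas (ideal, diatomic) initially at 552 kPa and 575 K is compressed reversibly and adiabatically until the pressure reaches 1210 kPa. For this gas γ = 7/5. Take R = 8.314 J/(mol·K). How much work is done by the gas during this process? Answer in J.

-12700 J

V₁ = nRT₁/P₁ = 4.23×8.314×575/552 = 36.6 L.
Adiabatic: T₂/T₁ = (P₂/P₁)^((γ−1)/γ) ⇒ T₂ = 575×(2.19)^0.286 = 720 K; V₂ = 20.9 L.
ΔU = nCvΔT = 4.23×20.8×(720−575) = 12700 J.
Q = 0 for an adiabatic process, so W = −ΔU = -12700 J.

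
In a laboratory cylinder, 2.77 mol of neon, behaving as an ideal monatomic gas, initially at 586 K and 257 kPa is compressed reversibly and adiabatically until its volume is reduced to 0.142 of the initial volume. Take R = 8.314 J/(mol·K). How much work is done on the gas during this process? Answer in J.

V₁ = nRT₁/P₁ = 2.77×8.314×586/257 = 52.5 L.
Adiabatic: TV^(γ−1) = const ⇒ T₂ = 586×(7.04)^0.667 = 2150 K; PV^γ = const ⇒ P₂ = 6650 kPa.
ΔU = nCvΔT = 2.77×12.5×(2150−586) = 54100 J.
Q = 0 for an adiabatic process, so W = −ΔU = -54100 J.
Work done on the gas = −W_by = 54100 J.

54100 J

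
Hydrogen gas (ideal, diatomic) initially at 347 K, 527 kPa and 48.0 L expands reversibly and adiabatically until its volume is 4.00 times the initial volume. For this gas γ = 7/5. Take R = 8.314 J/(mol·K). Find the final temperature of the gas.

Adiabatic: TV^(γ−1) = const ⇒ T₂ = 347×(0.250)^0.400 = 199 K; PV^γ = const ⇒ P₂ = 75.7 kPa.

199 K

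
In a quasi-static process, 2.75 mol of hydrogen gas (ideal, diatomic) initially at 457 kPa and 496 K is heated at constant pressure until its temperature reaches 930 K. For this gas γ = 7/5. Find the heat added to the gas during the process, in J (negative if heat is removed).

V₁ = nRT₁/P₁ = 2.75×8.314×496/457 = 24.8 L.
Isobaric: P stays 457 kPa; V/T = const ⇒ T₂ = 930 K, V₂ = 46.5 L.
W = PΔV = 457×(46.5−24.8) kPa·L = 9920 J.
ΔU = nCvΔT = 2.75×20.8×(930−496) = 24800 J.
Q = ΔU + W = nCpΔT = 34700 J.

34700 J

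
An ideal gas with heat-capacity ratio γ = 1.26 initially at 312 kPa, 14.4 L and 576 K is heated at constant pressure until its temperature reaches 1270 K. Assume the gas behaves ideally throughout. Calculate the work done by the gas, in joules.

5410 J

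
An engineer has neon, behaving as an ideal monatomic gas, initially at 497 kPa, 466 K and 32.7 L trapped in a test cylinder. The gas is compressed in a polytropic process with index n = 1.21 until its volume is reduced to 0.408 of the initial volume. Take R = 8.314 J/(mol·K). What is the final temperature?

Polytropic n=1.21: T₂ = T₁(V₁/V₂)^(n−1) = 466×(2.45)^0.21 = 563 K; P₂ = P₁(V₁/V₂)^n = 1470 kPa.

563 K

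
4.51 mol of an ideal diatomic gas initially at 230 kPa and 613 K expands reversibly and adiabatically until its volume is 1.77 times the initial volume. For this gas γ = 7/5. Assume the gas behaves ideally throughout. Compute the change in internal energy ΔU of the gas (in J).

V₁ = nRT₁/P₁ = 4.51×8.314×613/230 = 99.9 L.
Adiabatic: TV^(γ−1) = const ⇒ T₂ = 613×(0.565)^0.400 = 488 K; PV^γ = const ⇒ P₂ = 103 kPa.
For an ideal gas ΔU = nCvΔT with Cv = (5/2)R = 20.8 J/(mol·K).
ΔU = 4.51×20.8×(488−613) = -11700 J.

-11700 J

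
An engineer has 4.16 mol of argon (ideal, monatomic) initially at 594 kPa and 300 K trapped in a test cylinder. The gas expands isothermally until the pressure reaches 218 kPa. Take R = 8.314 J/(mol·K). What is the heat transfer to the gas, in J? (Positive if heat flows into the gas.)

10400 J

V₁ = nRT₁/P₁ = 4.16×8.314×300/594 = 17.5 L.
Isothermal: T stays 300 K; PV = const ⇒ V₂ = 47.6 L, P₂ = 218 kPa.
ΔU = 0 (ideal gas, T constant).
W = nRT ln(V₂/V₁) = 4.16×8.314×300×ln(2.72) = 10400 J.
Q = ΔU + W = 10400 J.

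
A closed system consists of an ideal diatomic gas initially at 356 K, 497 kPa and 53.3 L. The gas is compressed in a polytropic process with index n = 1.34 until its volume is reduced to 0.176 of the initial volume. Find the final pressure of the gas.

5100 kPa

Polytropic n=1.34: T₂ = T₁(V₁/V₂)^(n−1) = 356×(5.68)^0.34 = 643 K; P₂ = P₁(V₁/V₂)^n = 5100 kPa.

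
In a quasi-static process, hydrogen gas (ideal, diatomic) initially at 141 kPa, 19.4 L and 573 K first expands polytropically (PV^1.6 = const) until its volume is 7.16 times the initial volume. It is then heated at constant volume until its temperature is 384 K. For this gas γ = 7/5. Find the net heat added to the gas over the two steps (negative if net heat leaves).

904 J

n = P₁V₁/(RT₁) = 141×19.4/(8.314×573) = 0.574 mol.
Step 1 — Polytropic n=1.6: T₂ = T₁(V₁/V₂)^(n−1) = 573×(0.140)^0.60 = 176 K; P₂ = P₁(V₁/V₂)^n = 6.04 kPa.
W = (P₁V₁−P₂V₂)/(n−1) = (141×19.4−6.04×139)/0.60 = 3160 J.
ΔU = nCvΔT = 0.574×20.8×(176−573) = -4740 J.
Q = ΔU + W = -1580 J.
State after step 1: P = 6.04 kPa, V = 139 L, T = 176 K.
Step 2 — Isochoric: V stays 139 L; P/T = const ⇒ T₂ = 384 K, P₂ = 13.2 kPa.
W = 0 (no volume change).
ΔU = nCvΔT = 0.574×20.8×(384−176) = 2480 J.
Q = ΔU = 2480 J.
Net over both steps: W = 3160 J, Q = 904 J, ΔU = -2260 J.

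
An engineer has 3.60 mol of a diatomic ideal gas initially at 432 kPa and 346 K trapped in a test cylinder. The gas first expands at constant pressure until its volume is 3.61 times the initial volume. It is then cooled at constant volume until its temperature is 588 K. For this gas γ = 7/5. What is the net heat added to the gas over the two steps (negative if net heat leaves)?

V₁ = nRT₁/P₁ = 3.60×8.314×346/432 = 24.0 L.
Step 1 — Isobaric: P stays 432 kPa; V/T = const ⇒ T₂ = 1250 K, V₂ = 86.5 L.
W = PΔV = 432×(86.5−24.0) kPa·L = 27000 J.
ΔU = nCvΔT = 3.60×20.8×(1250−346) = 67600 J.
Q = ΔU + W = nCpΔT = 94600 J.
State after step 1: P = 432 kPa, V = 86.5 L, T = 1250 K.
Step 2 — Isochoric: V stays 86.5 L; P/T = const ⇒ T₂ = 588 K, P₂ = 203 kPa.
W = 0 (no volume change).
ΔU = nCvΔT = 3.60×20.8×(588−1250) = -49500 J.
Q = ΔU = -49500 J.
Net over both steps: W = 27000 J, Q = 45100 J, ΔU = 18100 J.

45100 J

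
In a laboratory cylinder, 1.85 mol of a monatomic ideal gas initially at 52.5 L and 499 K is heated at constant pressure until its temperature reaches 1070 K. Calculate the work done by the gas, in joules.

P₁ = nRT₁/V₁ = 1.85×8.314×499/52.5 = 146 kPa.
Isobaric: P stays 146 kPa; V/T = const ⇒ T₂ = 1070 K, V₂ = 113 L.
W = PΔV = 146×(113−52.5) kPa·L = 8780 J.

8780 J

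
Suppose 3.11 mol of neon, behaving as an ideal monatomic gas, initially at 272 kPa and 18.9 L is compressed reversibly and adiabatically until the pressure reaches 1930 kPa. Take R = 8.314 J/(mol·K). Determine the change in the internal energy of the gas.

9170 J

T₁ = P₁V₁/(nR) = 272×18.9/(3.11×8.314) = 199 K.
Adiabatic: T₂/T₁ = (P₂/P₁)^((γ−1)/γ) ⇒ T₂ = 199×(7.10)^0.400 = 435 K; V₂ = 5.83 L.
For an ideal gas ΔU = nCvΔT with Cv = (3/2)R = 12.5 J/(mol·K).
ΔU = 3.11×12.5×(435−199) = 9170 J.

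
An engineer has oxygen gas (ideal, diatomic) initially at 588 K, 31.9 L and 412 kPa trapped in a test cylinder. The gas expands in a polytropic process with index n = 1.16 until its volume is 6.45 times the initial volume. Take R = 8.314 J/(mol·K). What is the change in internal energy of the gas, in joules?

-8470 J

n = P₁V₁/(RT₁) = 412×31.9/(8.314×588) = 2.69 mol.
Polytropic n=1.16: T₂ = T₁(V₁/V₂)^(n−1) = 588×(0.155)^0.16 = 436 K; P₂ = P₁(V₁/V₂)^n = 47.4 kPa.
For an ideal gas ΔU = nCvΔT with Cv = (5/2)R = 20.8 J/(mol·K).
ΔU = 2.69×20.8×(436−588) = -8470 J.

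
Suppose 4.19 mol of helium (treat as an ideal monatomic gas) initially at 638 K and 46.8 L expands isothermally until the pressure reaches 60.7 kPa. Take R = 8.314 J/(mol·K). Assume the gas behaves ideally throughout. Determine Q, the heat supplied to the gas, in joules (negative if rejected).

P₁ = nRT₁/V₁ = 4.19×8.314×638/46.8 = 475 kPa.
Isothermal: T stays 638 K; PV = const ⇒ V₂ = 366 L, P₂ = 60.7 kPa.
ΔU = 0 (ideal gas, T constant).
W = nRT ln(V₂/V₁) = 4.19×8.314×638×ln(7.82) = 45700 J.
Q = ΔU + W = 45700 J.

45700 J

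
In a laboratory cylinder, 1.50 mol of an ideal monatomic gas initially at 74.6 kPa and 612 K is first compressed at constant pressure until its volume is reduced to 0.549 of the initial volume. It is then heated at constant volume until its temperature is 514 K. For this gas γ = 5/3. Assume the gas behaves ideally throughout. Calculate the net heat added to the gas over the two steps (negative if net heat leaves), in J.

V₁ = nRT₁/P₁ = 1.50×8.314×612/74.6 = 102 L.
Step 1 — Isobaric: P stays 74.6 kPa; V/T = const ⇒ T₂ = 336 K, V₂ = 56.2 L.
W = PΔV = 74.6×(56.2−102) kPa·L = -3440 J.
ΔU = nCvΔT = 1.50×12.5×(336−612) = -5160 J.
Q = ΔU + W = nCpΔT = -8610 J.
State after step 1: P = 74.6 kPa, V = 56.2 L, T = 336 K.
Step 2 — Isochoric: V stays 56.2 L; P/T = const ⇒ T₂ = 514 K, P₂ = 114 kPa.
W = 0 (no volume change).
ΔU = nCvΔT = 1.50×12.5×(514−336) = 3330 J.
Q = ΔU = 3330 J.
Net over both steps: W = -3440 J, Q = -5280 J, ΔU = -1830 J.

-5280 J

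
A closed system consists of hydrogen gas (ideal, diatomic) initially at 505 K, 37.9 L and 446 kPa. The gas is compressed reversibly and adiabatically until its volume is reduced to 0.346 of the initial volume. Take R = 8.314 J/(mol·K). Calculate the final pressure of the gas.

Adiabatic: TV^(γ−1) = const ⇒ T₂ = 505×(2.89)^0.400 = 772 K; PV^γ = const ⇒ P₂ = 1970 kPa.

1970 kPa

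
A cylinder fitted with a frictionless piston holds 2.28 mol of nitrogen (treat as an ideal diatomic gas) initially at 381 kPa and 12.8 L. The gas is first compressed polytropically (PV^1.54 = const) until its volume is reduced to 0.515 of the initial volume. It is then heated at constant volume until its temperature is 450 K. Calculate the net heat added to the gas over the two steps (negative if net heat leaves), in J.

T₁ = P₁V₁/(nR) = 381×12.8/(2.28×8.314) = 257 K.
Step 1 — Polytropic n=1.54: T₂ = T₁(V₁/V₂)^(n−1) = 257×(1.94)^0.54 = 368 K; P₂ = P₁(V₁/V₂)^n = 1060 kPa.
W = (P₁V₁−P₂V₂)/(n−1) = (381×12.8−1060×6.59)/0.54 = -3890 J.
ΔU = nCvΔT = 2.28×20.8×(368−257) = 5250 J.
Q = ΔU + W = 1360 J.
State after step 1: P = 1060 kPa, V = 6.59 L, T = 368 K.
Step 2 — Isochoric: V stays 6.59 L; P/T = const ⇒ T₂ = 450 K, P₂ = 1290 kPa.
W = 0 (no volume change).
ΔU = nCvΔT = 2.28×20.8×(450−368) = 3880 J.
Q = ΔU = 3880 J.
Net over both steps: W = -3890 J, Q = 5240 J, ΔU = 9130 J.

5240 J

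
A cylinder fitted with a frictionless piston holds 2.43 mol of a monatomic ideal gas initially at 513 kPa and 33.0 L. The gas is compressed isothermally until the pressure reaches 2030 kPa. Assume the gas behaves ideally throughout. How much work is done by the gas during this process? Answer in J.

T₁ = P₁V₁/(nR) = 513×33.0/(2.43×8.314) = 838 K.
Isothermal: T stays 838 K; PV = const ⇒ V₂ = 8.34 L, P₂ = 2030 kPa.
W = nRT ln(V₂/V₁) = 2.43×8.314×838×ln(0.253) = -23300 J.

-23300 J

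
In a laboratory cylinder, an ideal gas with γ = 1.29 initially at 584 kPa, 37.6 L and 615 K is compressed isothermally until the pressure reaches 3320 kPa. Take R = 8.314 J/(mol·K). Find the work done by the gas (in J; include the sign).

n = P₁V₁/(RT₁) = 584×37.6/(8.314×615) = 4.29 mol.
Isothermal: T stays 615 K; PV = const ⇒ V₂ = 6.61 L, P₂ = 3320 kPa.
W = nRT ln(V₂/V₁) = 4.29×8.314×615×ln(0.176) = -38200 J.

-38200 J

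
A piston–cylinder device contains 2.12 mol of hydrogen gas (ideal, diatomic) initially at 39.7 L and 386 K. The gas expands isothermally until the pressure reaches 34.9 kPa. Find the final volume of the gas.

P₁ = nRT₁/V₁ = 2.12×8.314×386/39.7 = 171 kPa.
Isothermal: T stays 386 K; PV = const ⇒ V₂ = 195 L, P₂ = 34.9 kPa.

195 L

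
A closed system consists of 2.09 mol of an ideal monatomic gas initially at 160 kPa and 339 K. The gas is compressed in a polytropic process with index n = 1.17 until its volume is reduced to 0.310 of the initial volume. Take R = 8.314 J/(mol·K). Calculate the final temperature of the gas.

414 K

V₁ = nRT₁/P₁ = 2.09×8.314×339/160 = 36.8 L.
Polytropic n=1.17: T₂ = T₁(V₁/V₂)^(n−1) = 339×(3.23)^0.17 = 414 K; P₂ = P₁(V₁/V₂)^n = 630 kPa.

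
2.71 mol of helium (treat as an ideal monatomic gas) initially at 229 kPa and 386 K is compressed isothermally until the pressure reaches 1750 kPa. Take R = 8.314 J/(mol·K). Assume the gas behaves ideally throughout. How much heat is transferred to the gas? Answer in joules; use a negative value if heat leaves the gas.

V₁ = nRT₁/P₁ = 2.71×8.314×386/229 = 38.0 L.
Isothermal: T stays 386 K; PV = const ⇒ V₂ = 4.97 L, P₂ = 1750 kPa.
ΔU = 0 (ideal gas, T constant).
W = nRT ln(V₂/V₁) = 2.71×8.314×386×ln(0.131) = -17700 J.
Q = ΔU + W = -17700 J.

-17700 J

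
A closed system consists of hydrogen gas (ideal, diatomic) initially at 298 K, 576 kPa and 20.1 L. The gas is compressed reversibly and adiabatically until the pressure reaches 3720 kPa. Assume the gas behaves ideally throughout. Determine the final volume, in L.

5.30 L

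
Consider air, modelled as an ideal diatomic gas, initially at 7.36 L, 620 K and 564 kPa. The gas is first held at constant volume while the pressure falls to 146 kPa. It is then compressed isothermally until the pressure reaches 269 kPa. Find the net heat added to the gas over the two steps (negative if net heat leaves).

-8350 J

n = P₁V₁/(RT₁) = 564×7.36/(8.314×620) = 0.805 mol.
Step 1 — Isochoric: V stays 7.36 L; P/T = const ⇒ T₂ = 160 K, P₂ = 146 kPa.
W = 0 (no volume change).
ΔU = nCvΔT = 0.805×20.8×(160−620) = -7690 J.
Q = ΔU = -7690 J.
State after step 1: P = 146 kPa, V = 7.36 L, T = 160 K.
Step 2 — Isothermal: T stays 160 K; PV = const ⇒ V₂ = 3.99 L, P₂ = 269 kPa.
ΔU = 0 (ideal gas, T constant).
W = nRT ln(V₂/V₁) = 0.805×8.314×160×ln(0.543) = -657 J.
Q = ΔU + W = -657 J.
Net over both steps: W = -657 J, Q = -8350 J, ΔU = -7690 J.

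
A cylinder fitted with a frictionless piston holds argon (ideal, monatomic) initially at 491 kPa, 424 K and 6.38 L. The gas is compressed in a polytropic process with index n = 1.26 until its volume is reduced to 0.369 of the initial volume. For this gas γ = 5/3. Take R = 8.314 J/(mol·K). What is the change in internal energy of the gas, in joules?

n = P₁V₁/(RT₁) = 491×6.38/(8.314×424) = 0.889 mol.
Polytropic n=1.26: T₂ = T₁(V₁/V₂)^(n−1) = 424×(2.71)^0.26 = 549 K; P₂ = P₁(V₁/V₂)^n = 1720 kPa.
For an ideal gas ΔU = nCvΔT with Cv = (3/2)R = 12.5 J/(mol·K).
ΔU = 0.889×12.5×(549−424) = 1390 J.

1390 J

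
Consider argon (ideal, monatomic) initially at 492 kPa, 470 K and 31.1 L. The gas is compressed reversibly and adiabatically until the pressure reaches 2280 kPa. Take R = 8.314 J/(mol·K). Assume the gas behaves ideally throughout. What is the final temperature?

Adiabatic: T₂/T₁ = (P₂/P₁)^((γ−1)/γ) ⇒ T₂ = 470×(4.63)^0.400 = 868 K; V₂ = 12.4 L.

868 K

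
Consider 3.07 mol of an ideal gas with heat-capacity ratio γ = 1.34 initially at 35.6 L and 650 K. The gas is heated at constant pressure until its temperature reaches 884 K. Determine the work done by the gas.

5970 J

P₁ = nRT₁/V₁ = 3.07×8.314×650/35.6 = 466 kPa.
Isobaric: P stays 466 kPa; V/T = const ⇒ T₂ = 884 K, V₂ = 48.4 L.
W = PΔV = 466×(48.4−35.6) kPa·L = 5970 J.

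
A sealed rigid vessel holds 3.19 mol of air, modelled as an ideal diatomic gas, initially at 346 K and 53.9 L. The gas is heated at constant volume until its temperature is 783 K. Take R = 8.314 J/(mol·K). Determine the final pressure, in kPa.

385 kPa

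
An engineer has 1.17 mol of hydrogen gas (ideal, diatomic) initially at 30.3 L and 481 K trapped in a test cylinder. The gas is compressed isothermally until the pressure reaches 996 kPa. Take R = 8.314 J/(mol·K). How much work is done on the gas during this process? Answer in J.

8720 J

P₁ = nRT₁/V₁ = 1.17×8.314×481/30.3 = 154 kPa.
Isothermal: T stays 481 K; PV = const ⇒ V₂ = 4.70 L, P₂ = 996 kPa.
W = nRT ln(V₂/V₁) = 1.17×8.314×481×ln(0.155) = -8720 J.
Work done on the gas = −W_by = 8720 J.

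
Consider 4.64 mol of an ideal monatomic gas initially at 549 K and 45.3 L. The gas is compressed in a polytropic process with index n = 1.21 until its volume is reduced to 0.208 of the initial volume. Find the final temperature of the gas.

P₁ = nRT₁/V₁ = 4.64×8.314×549/45.3 = 468 kPa.
Polytropic n=1.21: T₂ = T₁(V₁/V₂)^(n−1) = 549×(4.81)^0.21 = 763 K; P₂ = P₁(V₁/V₂)^n = 3130 kPa.

763 K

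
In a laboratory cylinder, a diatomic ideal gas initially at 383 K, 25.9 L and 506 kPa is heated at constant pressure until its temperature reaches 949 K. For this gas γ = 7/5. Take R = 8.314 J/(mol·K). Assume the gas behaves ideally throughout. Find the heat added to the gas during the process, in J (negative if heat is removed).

67800 J

n = P₁V₁/(RT₁) = 506×25.9/(8.314×383) = 4.12 mol.
Isobaric: P stays 506 kPa; V/T = const ⇒ T₂ = 949 K, V₂ = 64.2 L.
W = PΔV = 506×(64.2−25.9) kPa·L = 19400 J.
ΔU = nCvΔT = 4.12×20.8×(949−383) = 48400 J.
Q = ΔU + W = nCpΔT = 67800 J.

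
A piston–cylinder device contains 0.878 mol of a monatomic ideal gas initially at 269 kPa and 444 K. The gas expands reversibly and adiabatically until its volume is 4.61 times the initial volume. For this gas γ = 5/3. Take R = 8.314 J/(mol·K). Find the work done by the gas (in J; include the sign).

3110 J

V₁ = nRT₁/P₁ = 0.878×8.314×444/269 = 12.0 L.
Adiabatic: TV^(γ−1) = const ⇒ T₂ = 444×(0.217)^0.667 = 160 K; PV^γ = const ⇒ P₂ = 21.1 kPa.
ΔU = nCvΔT = 0.878×12.5×(160−444) = -3110 J.
Q = 0 for an adiabatic process, so W = −ΔU = 3110 J.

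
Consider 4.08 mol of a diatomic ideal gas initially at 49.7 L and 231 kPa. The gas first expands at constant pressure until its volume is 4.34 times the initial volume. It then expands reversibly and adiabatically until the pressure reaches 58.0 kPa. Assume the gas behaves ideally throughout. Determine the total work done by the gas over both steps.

T₁ = P₁V₁/(nR) = 231×49.7/(4.08×8.314) = 338 K.
Step 1 — Isobaric: P stays 231 kPa; V/T = const ⇒ T₂ = 1470 K, V₂ = 216 L.
W = PΔV = 231×(216−49.7) kPa·L = 38300 J.
ΔU = nCvΔT = 4.08×20.8×(1470−338) = 95900 J.
Q = ΔU + W = nCpΔT = 134000 J.
State after step 1: P = 231 kPa, V = 216 L, T = 1470 K.
Step 2 — Adiabatic: T₂/T₁ = (P₂/P₁)^((γ−1)/γ) ⇒ T₂ = 1470×(0.251)^0.286 = 990 K; V₂ = 579 L.
ΔU = nCvΔT = 4.08×20.8×(990−1470) = -40600 J.
Q = 0 for an adiabatic process, so W = −ΔU = 40600 J.
Net over both steps: W = 79000 J, Q = 134000 J, ΔU = 55200 J.

79000 J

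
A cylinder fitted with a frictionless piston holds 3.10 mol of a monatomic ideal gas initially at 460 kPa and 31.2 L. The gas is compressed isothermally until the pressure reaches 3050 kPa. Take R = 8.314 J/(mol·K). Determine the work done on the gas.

27100 J

T₁ = P₁V₁/(nR) = 460×31.2/(3.10×8.314) = 557 K.
Isothermal: T stays 557 K; PV = const ⇒ V₂ = 4.71 L, P₂ = 3050 kPa.
W = nRT ln(V₂/V₁) = 3.10×8.314×557×ln(0.151) = -27100 J.
Work done on the gas = −W_by = 27100 J.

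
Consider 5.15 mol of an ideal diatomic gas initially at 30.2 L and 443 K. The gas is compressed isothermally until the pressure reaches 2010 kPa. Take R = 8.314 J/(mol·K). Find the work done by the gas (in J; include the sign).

P₁ = nRT₁/V₁ = 5.15×8.314×443/30.2 = 628 kPa.
Isothermal: T stays 443 K; PV = const ⇒ V₂ = 9.44 L, P₂ = 2010 kPa.
W = nRT ln(V₂/V₁) = 5.15×8.314×443×ln(0.312) = -22100 J.

-22100 J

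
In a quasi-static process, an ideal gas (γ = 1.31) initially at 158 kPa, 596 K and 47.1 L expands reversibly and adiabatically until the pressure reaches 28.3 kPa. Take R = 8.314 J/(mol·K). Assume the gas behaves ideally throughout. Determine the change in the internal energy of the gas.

n = P₁V₁/(RT₁) = 158×47.1/(8.314×596) = 1.50 mol.
Adiabatic: T₂/T₁ = (P₂/P₁)^((γ−1)/γ) ⇒ T₂ = 596×(0.179)^0.237 = 397 K; V₂ = 175 L.
For an ideal gas ΔU = nCvΔT with Cv = R/(γ−1) = 26.8 J/(mol·K).
ΔU = 1.50×26.8×(397−596) = -8030 J.

-8030 J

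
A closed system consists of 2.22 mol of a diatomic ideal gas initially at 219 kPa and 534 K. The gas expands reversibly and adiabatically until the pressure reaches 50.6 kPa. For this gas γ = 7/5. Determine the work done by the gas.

V₁ = nRT₁/P₁ = 2.22×8.314×534/219 = 45.0 L.
Adiabatic: T₂/T₁ = (P₂/P₁)^((γ−1)/γ) ⇒ T₂ = 534×(0.231)^0.286 = 351 K; V₂ = 128 L.
ΔU = nCvΔT = 2.22×20.8×(351−534) = -8430 J.
Q = 0 for an adiabatic process, so W = −ΔU = 8430 J.

8430 J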